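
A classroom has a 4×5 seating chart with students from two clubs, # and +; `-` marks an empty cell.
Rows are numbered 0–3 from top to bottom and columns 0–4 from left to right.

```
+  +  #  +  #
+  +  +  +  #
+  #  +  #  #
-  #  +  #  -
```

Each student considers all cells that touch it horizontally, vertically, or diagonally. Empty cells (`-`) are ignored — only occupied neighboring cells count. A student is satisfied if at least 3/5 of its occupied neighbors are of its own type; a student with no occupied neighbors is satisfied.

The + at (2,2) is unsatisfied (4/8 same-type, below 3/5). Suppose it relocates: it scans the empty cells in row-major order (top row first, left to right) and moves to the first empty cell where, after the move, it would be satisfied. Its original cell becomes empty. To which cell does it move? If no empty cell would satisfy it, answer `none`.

Vacating (2,2). Empty cells in order:
  (3,0): 1/3 same-type → still unsatisfied.
  (3,4): 0/3 same-type → still unsatisfied.

none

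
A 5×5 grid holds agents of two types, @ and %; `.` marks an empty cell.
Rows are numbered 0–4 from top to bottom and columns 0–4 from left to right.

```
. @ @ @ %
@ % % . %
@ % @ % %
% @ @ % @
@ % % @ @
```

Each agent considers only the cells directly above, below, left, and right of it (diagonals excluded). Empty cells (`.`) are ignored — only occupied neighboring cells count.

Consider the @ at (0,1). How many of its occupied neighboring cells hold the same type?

Occupied neighbors of (0,1): (1,1)=%, (0,2)=@.
Same type (@): 1 of 2.

1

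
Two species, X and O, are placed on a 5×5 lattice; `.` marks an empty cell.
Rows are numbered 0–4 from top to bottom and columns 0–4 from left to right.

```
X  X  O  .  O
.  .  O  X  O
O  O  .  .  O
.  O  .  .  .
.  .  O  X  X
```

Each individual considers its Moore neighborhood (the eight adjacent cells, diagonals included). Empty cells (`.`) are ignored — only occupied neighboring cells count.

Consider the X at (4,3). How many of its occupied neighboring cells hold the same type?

1

Occupied neighbors of (4,3): (4,2)=O, (4,4)=X.
Same type (X): 1 of 2.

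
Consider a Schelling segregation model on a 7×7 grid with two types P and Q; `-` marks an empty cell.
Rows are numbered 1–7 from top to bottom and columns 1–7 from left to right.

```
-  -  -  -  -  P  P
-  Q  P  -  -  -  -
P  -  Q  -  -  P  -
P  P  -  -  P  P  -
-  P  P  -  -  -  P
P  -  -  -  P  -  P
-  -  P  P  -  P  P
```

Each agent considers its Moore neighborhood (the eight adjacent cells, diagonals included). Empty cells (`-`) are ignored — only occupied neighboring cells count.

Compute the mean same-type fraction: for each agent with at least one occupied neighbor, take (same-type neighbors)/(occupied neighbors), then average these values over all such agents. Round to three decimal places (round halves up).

0.863

Row 1: (1,6)P 1/1 · (1,7)P 1/1
Row 2: (2,2)Q 1/3 · (2,3)P 0/2
Row 3: (3,1)P 2/3 · (3,3)Q 1/3 · (3,6)P 2/2
Row 4: (4,1)P 3/3 · (4,2)P 4/5 · (4,5)P 2/2 · (4,6)P 3/3
Row 5: (5,2)P 4/4 · (5,3)P 2/2 · (5,7)P 2/2
Row 6: (6,1)P 1/1 · (6,5)P 2/2 · (6,7)P 3/3
Row 7: (7,3)P 1/1 · (7,4)P 2/2 · (7,6)P 3/3 · (7,7)P 2/2
Sum over 21 agents: 1/1 + 1/1 + 1/3 + 0/2 + 2/3 + 1/3 + 2/2 + 3/3 + 4/5 + 2/2 + 3/3 + 4/4 + 2/2 + 2/2 + 1/1 + 2/2 + 3/3 + 1/1 + 2/2 + 3/3 + 2/2 = 272/15; mean = 272/15 ÷ 21 = 272/315 = 0.863492… → 0.863.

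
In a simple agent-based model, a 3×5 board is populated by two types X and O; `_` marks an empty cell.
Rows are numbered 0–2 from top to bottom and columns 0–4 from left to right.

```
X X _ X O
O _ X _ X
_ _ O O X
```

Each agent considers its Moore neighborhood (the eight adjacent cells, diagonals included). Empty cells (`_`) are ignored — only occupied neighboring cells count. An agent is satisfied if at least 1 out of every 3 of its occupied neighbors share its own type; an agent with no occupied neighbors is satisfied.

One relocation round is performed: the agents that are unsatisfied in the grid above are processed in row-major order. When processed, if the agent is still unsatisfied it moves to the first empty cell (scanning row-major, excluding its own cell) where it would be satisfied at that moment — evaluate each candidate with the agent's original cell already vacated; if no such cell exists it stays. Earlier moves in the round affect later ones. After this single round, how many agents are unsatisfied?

Initially unsatisfied (in order): (0,4), (1,0), (2,3).
  (0,4) → (1,1).
  (1,0): now satisfied by earlier moves; stays.
  (2,3) → (2,0).
Resulting grid:
X X _ X _
O O X _ X
O _ O _ X
All satisfied now.

0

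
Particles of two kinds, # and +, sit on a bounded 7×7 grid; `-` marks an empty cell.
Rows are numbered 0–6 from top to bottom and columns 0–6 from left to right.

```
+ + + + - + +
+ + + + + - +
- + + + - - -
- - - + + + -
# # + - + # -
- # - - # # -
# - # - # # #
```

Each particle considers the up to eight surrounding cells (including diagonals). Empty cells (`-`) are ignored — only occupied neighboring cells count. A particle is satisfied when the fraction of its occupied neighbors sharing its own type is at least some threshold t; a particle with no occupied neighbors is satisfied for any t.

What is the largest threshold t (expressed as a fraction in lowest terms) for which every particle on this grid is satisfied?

(0,0)+ 3/3
(0,1)+ 5/5
(0,2)+ 5/5
(0,3)+ 4/4
(0,5)+ 3/3
(0,6)+ 2/2
(1,0)+ 4/4
(1,1)+ 7/7
(1,2)+ 8/8
(1,3)+ 6/6
(1,4)+ 4/4
(1,6)+ 2/2
(2,1)+ 4/4
(2,2)+ 6/6
(2,3)+ 6/6
(3,3)+ 5/5
(3,4)+ 4/5
(3,5)+ 2/3
(4,0)# 2/2
(4,1)# 2/3
(4,2)+ 1/3
(4,4)+ 3/6
(4,5)# 2/5
(5,1)# 4/5
(5,4)# 4/5
(5,5)# 5/6
(6,0)# 1/1
(6,2)# 1/1
(6,4)# 3/3
(6,5)# 4/4
(6,6)# 2/2
The smallest same-type fraction is 1/3 at (4,2), which reduces to 1/3. Any threshold above that leaves this particle unsatisfied.

1/3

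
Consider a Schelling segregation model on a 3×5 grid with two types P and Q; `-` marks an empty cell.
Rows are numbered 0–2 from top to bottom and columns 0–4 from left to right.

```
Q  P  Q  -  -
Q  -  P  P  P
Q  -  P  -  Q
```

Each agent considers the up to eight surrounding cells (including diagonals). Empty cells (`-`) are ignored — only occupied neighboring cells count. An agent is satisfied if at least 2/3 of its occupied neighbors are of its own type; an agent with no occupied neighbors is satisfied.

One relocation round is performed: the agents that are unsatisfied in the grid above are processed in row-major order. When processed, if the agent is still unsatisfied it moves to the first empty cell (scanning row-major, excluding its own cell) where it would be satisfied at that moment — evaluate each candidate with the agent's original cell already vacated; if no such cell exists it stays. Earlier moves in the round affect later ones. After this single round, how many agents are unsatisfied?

Initially unsatisfied (in order): (0,0), (0,1), (0,2), (1,3), (1,4), (2,4).
  (0,0): no empty cell satisfies it; stays.
  (0,1) → (0,3).
  (0,2) → (0,1).
  (1,3): now satisfied by earlier moves; stays.
  (1,4): now satisfied by earlier moves; stays.
  (2,4) → (1,1).
Resulting grid:
Q Q - P -
Q Q P P P
Q - P - -
Unsatisfied now: (1,2).

1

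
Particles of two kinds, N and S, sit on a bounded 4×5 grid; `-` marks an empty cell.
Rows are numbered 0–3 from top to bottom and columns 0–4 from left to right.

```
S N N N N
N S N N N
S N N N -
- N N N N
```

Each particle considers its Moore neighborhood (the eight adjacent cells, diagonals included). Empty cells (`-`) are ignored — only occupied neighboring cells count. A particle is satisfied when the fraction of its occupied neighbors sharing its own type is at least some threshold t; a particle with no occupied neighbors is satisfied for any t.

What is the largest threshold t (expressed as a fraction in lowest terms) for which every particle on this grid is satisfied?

Row 0: (0,0)S 1/3 · (0,1)N 3/5 · (0,2)N 4/5 · (0,3)N 5/5 · (0,4)N 3/3
Row 1: (1,0)N 2/5 · (1,1)S 2/8 · (1,2)N 7/8 · (1,3)N 7/7 · (1,4)N 4/4
Row 2: (2,0)S 1/4 · (2,1)N 5/7 · (2,2)N 7/8 · (2,3)N 7/7
Row 3: (3,1)N 3/4 · (3,2)N 5/5 · (3,3)N 4/4 · (3,4)N 2/2
The smallest same-type fraction is 2/8 at (1,1), which reduces to 1/4. Any threshold above that leaves this particle unsatisfied.

1/4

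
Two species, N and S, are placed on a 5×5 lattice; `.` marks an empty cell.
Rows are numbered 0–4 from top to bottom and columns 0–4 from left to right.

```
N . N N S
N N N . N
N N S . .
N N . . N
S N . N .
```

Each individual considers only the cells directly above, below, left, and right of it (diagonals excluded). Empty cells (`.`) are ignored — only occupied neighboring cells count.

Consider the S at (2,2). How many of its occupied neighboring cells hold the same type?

Occupied neighbors of (2,2): (1,2)=N, (2,1)=N.
Same type (S): 0 of 2.

0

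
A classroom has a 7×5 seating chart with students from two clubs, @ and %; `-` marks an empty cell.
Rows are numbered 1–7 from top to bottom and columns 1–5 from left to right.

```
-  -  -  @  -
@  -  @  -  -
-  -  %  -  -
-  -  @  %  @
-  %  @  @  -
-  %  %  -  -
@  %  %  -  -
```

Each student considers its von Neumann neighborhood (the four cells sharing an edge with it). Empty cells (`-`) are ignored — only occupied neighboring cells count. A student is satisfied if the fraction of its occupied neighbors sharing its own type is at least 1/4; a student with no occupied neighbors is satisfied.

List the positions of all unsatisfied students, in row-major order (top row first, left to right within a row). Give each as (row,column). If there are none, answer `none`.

(1,4)@ 0/0 ✓
(2,1)@ 0/0 ✓
(2,3)@ 0/1 ✗
(3,3)% 0/2 ✗
(4,3)@ 1/3 ✓
(4,4)% 0/3 ✗
(4,5)@ 0/1 ✗
(5,2)% 1/2 ✓
(5,3)@ 2/4 ✓
(5,4)@ 1/2 ✓
(6,2)% 3/3 ✓
(6,3)% 2/3 ✓
(7,1)@ 0/1 ✗
(7,2)% 2/3 ✓
(7,3)% 2/2 ✓

(2,3), (3,3), (4,4), (4,5), (7,1)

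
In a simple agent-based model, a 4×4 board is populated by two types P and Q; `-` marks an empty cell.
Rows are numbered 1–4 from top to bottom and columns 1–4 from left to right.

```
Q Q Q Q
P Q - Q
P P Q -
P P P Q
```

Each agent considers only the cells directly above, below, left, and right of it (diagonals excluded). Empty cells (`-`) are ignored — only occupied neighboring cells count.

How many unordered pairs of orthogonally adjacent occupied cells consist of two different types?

6

Scan each occupied cell's neighbors to the right and below so each pair is counted once.
Row 1: Q(1,1)–Q(1,2)= Q(1,1)–P(2,1)≠ Q(1,2)–Q(1,3)= Q(1,2)–Q(2,2)= Q(1,3)–Q(1,4)= Q(1,4)–Q(2,4)=  → 1/6 unlike.
Row 2: P(2,1)–Q(2,2)≠ P(2,1)–P(3,1)= Q(2,2)–P(3,2)≠  → 2/3 unlike.
Row 3: P(3,1)–P(3,2)= P(3,1)–P(4,1)= P(3,2)–Q(3,3)≠ P(3,2)–P(4,2)= Q(3,3)–P(4,3)≠  → 2/5 unlike.
Row 4: P(4,1)–P(4,2)= P(4,2)–P(4,3)= P(4,3)–Q(4,4)≠  → 1/3 unlike.
Total adjacent occupied pairs: 17; unlike-type pairs: 6.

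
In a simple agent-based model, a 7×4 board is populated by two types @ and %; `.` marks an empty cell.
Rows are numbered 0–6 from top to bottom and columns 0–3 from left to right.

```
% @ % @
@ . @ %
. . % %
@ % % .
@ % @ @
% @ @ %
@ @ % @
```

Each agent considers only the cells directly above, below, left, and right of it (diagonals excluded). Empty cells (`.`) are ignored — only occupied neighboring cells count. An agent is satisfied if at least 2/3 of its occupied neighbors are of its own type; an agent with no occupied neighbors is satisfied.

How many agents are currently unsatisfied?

19

Row 0: (0,0)% 0/2 not · (0,1)@ 0/2 not · (0,2)% 0/3 not · (0,3)@ 0/2 not
Row 1: (1,0)@ 0/1 not · (1,2)@ 0/3 not · (1,3)% 1/3 not
Row 2: (2,2)% 2/3 satisfied · (2,3)% 2/2 satisfied
Row 3: (3,0)@ 1/2 not · (3,1)% 2/3 satisfied · (3,2)% 2/3 satisfied
Row 4: (4,0)@ 1/3 not · (4,1)% 1/4 not · (4,2)@ 2/4 not · (4,3)@ 1/2 not
Row 5: (5,0)% 0/3 not · (5,1)@ 2/4 not · (5,2)@ 2/4 not · (5,3)% 0/3 not
Row 6: (6,0)@ 1/2 not · (6,1)@ 2/3 satisfied · (6,2)% 0/3 not · (6,3)@ 0/2 not
Unsatisfied: (0,0), (0,1), (0,2), (0,3), (1,0), (1,2), (1,3), (3,0), (4,0), (4,1), (4,2), (4,3), (5,0), (5,1), (5,2), (5,3), (6,0), (6,2), (6,3) — 19 in total.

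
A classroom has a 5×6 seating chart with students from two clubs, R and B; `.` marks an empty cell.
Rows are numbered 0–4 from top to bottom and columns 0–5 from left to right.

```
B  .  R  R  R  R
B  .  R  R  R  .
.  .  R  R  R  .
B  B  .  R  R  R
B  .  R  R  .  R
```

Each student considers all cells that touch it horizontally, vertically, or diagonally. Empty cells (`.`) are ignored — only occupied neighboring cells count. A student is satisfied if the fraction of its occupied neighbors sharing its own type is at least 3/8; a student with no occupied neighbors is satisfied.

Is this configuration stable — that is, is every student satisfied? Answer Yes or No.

(0,0)B 1/1 ✓
(0,2)R 3/3 ✓
(0,3)R 5/5 ✓
(0,4)R 4/4 ✓
(0,5)R 2/2 ✓
(1,0)B 1/1 ✓
(1,2)R 5/5 ✓
(1,3)R 8/8 ✓
(1,4)R 6/6 ✓
(2,2)R 4/5 ✓
(2,3)R 7/7 ✓
(2,4)R 6/6 ✓
(3,0)B 2/2 ✓
(3,1)B 2/4 ✓
(3,3)R 6/6 ✓
(3,4)R 6/6 ✓
(3,5)R 3/3 ✓
(4,0)B 2/2 ✓
(4,2)R 2/3 ✓
(4,3)R 3/3 ✓
(4,5)R 2/2 ✓
All meet the threshold, so the configuration is stable.

Yes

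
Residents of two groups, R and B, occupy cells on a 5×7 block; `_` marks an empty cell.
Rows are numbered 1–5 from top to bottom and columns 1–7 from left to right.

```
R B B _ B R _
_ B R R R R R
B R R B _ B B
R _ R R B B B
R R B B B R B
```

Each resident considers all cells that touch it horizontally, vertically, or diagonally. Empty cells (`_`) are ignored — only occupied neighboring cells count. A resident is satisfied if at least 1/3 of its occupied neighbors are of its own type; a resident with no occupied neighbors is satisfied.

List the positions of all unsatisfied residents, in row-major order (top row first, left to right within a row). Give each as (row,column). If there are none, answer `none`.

(1,1), (1,5), (3,4), (4,4), (5,3), (5,6)

(1,1)R 0/2 unhappy
(1,2)B 2/4 ok
(1,3)B 2/4 ok
(1,5)B 0/4 unhappy
(1,6)R 3/4 ok
(2,2)B 3/7 ok
(2,3)R 3/7 ok
(2,4)R 3/6 ok
(2,5)R 3/6 ok
(2,6)R 3/6 ok
(2,7)R 2/4 ok
(3,1)B 1/3 ok
(3,2)R 4/6 ok
(3,3)R 5/7 ok
(3,4)B 1/7 unhappy
(3,6)B 4/7 ok
(3,7)B 3/5 ok
(4,1)R 3/4 ok
(4,3)R 4/7 ok
(4,4)R 2/7 unhappy
(4,5)B 5/7 ok
(4,6)B 6/7 ok
(4,7)B 4/5 ok
(5,1)R 2/2 ok
(5,2)R 3/4 ok
(5,3)B 1/4 unhappy
(5,4)B 3/5 ok
(5,5)B 3/5 ok
(5,6)R 0/5 unhappy
(5,7)B 2/3 ok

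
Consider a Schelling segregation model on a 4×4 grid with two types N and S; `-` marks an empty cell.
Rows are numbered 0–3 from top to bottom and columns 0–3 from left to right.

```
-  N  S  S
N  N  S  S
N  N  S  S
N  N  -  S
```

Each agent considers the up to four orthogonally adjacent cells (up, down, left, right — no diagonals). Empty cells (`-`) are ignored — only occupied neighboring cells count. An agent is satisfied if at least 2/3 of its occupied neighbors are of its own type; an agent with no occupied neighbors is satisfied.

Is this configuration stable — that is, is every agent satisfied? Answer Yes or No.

(0,1)N 1/2 unhappy
(0,2)S 2/3 ok
(0,3)S 2/2 ok
(1,0)N 2/2 ok
(1,1)N 3/4 ok
(1,2)S 3/4 ok
(1,3)S 3/3 ok
(2,0)N 3/3 ok
(2,1)N 3/4 ok
(2,2)S 2/3 ok
(2,3)S 3/3 ok
(3,0)N 2/2 ok
(3,1)N 2/2 ok
(3,3)S 1/1 ok
For instance (0,1) has only 1/2 same-type neighbors, below 2/3.

No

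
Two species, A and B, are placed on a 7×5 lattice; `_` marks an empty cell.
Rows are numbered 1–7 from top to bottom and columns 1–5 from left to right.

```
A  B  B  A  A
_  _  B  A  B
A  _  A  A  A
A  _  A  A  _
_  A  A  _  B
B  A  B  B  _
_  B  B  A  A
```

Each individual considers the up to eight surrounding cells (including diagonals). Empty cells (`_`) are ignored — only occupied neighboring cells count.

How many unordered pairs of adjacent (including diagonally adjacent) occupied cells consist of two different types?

25

Scan each occupied cell's neighbors to the right and below (and the two forward diagonals) so each pair is counted once.
Row 1: A(1,1)–B(1,2)≠ B(1,2)–B(1,3)= B(1,2)–B(2,3)= B(1,3)–A(1,4)≠ B(1,3)–B(2,3)= B(1,3)–A(2,4)≠ A(1,4)–A(1,5)= A(1,4)–A(2,4)= A(1,4)–B(2,5)≠ A(1,4)–B(2,3)≠ A(1,5)–B(2,5)≠ A(1,5)–A(2,4)=  → 6/12 unlike.
Row 2: B(2,3)–A(2,4)≠ B(2,3)–A(3,3)≠ B(2,3)–A(3,4)≠ A(2,4)–B(2,5)≠ A(2,4)–A(3,4)= A(2,4)–A(3,5)= A(2,4)–A(3,3)= B(2,5)–A(3,5)≠ B(2,5)–A(3,4)≠  → 6/9 unlike.
Row 3: A(3,1)–A(4,1)= A(3,3)–A(3,4)= A(3,3)–A(4,3)= A(3,3)–A(4,4)= A(3,4)–A(3,5)= A(3,4)–A(4,4)= A(3,4)–A(4,3)= A(3,5)–A(4,4)=  → 0/8 unlike.
Row 4: A(4,1)–A(5,2)= A(4,3)–A(4,4)= A(4,3)–A(5,3)= A(4,3)–A(5,2)= A(4,4)–B(5,5)≠ A(4,4)–A(5,3)=  → 1/6 unlike.
Row 5: A(5,2)–A(5,3)= A(5,2)–A(6,2)= A(5,2)–B(6,3)≠ A(5,2)–B(6,1)≠ A(5,3)–B(6,3)≠ A(5,3)–B(6,4)≠ A(5,3)–A(6,2)= B(5,5)–B(6,4)=  → 4/8 unlike.
Row 6: B(6,1)–A(6,2)≠ B(6,1)–B(7,2)= A(6,2)–B(6,3)≠ A(6,2)–B(7,2)≠ A(6,2)–B(7,3)≠ B(6,3)–B(6,4)= B(6,3)–B(7,3)= B(6,3)–A(7,4)≠ B(6,3)–B(7,2)= B(6,4)–A(7,4)≠ B(6,4)–A(7,5)≠ B(6,4)–B(7,3)=  → 7/12 unlike.
Row 7: B(7,2)–B(7,3)= B(7,3)–A(7,4)≠ A(7,4)–A(7,5)=  → 1/3 unlike.
Total adjacent occupied pairs: 58; unlike-type pairs: 25.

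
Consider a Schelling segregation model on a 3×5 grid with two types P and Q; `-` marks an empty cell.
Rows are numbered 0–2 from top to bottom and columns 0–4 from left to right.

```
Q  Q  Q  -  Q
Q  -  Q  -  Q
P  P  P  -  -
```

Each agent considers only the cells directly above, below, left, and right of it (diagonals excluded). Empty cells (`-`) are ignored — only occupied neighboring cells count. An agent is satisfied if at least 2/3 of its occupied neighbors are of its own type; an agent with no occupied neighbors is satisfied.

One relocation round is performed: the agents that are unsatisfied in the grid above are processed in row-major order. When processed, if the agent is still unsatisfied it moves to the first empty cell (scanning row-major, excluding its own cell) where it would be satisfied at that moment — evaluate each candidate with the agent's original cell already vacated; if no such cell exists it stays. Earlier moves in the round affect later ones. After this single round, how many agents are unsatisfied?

Initially unsatisfied (in order): (1,0), (1,2), (2,0), (2,2).
  (1,0) → (0,3).
  (1,2) → (1,3).
  (2,0): now satisfied by earlier moves; stays.
  (2,2): now satisfied by earlier moves; stays.
Resulting grid:
Q Q Q Q Q
- - - Q Q
P P P - -
All satisfied now.

0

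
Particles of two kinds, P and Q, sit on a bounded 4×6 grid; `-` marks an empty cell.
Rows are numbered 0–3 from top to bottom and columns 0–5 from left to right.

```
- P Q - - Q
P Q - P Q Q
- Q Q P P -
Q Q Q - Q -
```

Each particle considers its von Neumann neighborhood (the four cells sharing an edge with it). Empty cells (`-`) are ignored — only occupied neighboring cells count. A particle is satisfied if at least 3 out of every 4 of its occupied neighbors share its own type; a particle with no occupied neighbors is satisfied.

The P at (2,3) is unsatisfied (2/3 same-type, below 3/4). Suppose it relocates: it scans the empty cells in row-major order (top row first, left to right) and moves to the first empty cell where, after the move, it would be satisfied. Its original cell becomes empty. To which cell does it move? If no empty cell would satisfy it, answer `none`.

Vacating (2,3). Empty cells in order:
  (0,0): 2/2 same-type → satisfied — stop here.

(0,0)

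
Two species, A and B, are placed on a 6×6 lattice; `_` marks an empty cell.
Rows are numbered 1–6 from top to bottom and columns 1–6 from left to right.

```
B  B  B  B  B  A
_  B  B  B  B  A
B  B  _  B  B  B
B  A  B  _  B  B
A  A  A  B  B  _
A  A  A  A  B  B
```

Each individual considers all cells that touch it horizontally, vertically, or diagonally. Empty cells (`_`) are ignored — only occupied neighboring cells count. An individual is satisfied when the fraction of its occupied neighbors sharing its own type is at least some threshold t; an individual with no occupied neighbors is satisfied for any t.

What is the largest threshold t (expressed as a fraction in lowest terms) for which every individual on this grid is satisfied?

(1,1)B 2/2
(1,2)B 4/4
(1,3)B 5/5
(1,4)B 5/5
(1,5)B 3/5
(1,6)A 1/3
(2,2)B 6/6
(2,3)B 7/7
(2,4)B 7/7
(2,5)B 6/8
(2,6)A 1/5
(3,1)B 3/4
(3,2)B 5/6
(3,4)B 6/6
(3,5)B 6/7
(3,6)B 4/5
(4,1)B 2/5
(4,2)A 3/7
(4,3)B 3/6
(4,5)B 6/6
(4,6)B 4/4
(5,1)A 4/5
(5,2)A 6/8
(5,3)A 5/7
(5,4)B 4/7
(5,5)B 5/6
(6,1)A 3/3
(6,2)A 5/5
(6,3)A 4/5
(6,4)A 2/5
(6,5)B 3/4
(6,6)B 2/2
The smallest same-type fraction is 1/5 at (2,6), which reduces to 1/5. Any threshold above that leaves this individual unsatisfied.

1/5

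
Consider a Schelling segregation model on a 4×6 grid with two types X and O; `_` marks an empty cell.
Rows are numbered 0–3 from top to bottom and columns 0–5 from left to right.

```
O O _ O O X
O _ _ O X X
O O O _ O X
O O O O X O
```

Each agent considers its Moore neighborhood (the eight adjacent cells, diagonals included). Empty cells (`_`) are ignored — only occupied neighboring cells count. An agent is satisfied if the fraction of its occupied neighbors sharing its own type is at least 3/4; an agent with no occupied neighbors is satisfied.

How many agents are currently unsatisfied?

9

Row 0: (0,0)O 2/2 satisfied · (0,1)O 2/2 satisfied · (0,3)O 2/3 not · (0,4)O 2/5 not · (0,5)X 2/3 not
Row 1: (1,0)O 4/4 satisfied · (1,3)O 4/5 satisfied · (1,4)X 3/7 not · (1,5)X 3/5 not
Row 2: (2,0)O 4/4 satisfied · (2,1)O 6/6 satisfied · (2,2)O 5/5 satisfied · (2,4)O 3/7 not · (2,5)X 3/5 not
Row 3: (3,0)O 3/3 satisfied · (3,1)O 5/5 satisfied · (3,2)O 4/4 satisfied · (3,3)O 3/4 satisfied · (3,4)X 1/4 not · (3,5)O 1/3 not
Unsatisfied: (0,3), (0,4), (0,5), (1,4), (1,5), (2,4), (2,5), (3,4), (3,5) — 9 in total.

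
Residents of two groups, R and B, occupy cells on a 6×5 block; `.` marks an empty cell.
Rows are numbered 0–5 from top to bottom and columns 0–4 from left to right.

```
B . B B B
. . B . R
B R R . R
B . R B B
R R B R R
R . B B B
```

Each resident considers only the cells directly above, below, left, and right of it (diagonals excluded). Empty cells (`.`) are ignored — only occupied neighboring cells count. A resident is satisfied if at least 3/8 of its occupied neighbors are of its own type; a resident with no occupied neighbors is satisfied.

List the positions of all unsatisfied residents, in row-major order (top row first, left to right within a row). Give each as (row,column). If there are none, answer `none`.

(3,2), (3,3), (3,4), (4,2), (4,3), (4,4)

(0,0)B 0/0 ok
(0,2)B 2/2 ok
(0,3)B 2/2 ok
(0,4)B 1/2 ok
(1,2)B 1/2 ok
(1,4)R 1/2 ok
(2,0)B 1/2 ok
(2,1)R 1/2 ok
(2,2)R 2/3 ok
(2,4)R 1/2 ok
(3,0)B 1/2 ok
(3,2)R 1/3 unhappy
(3,3)B 1/3 unhappy
(3,4)B 1/3 unhappy
(4,0)R 2/3 ok
(4,1)R 1/2 ok
(4,2)B 1/4 unhappy
(4,3)R 1/4 unhappy
(4,4)R 1/3 unhappy
(5,0)R 1/1 ok
(5,2)B 2/2 ok
(5,3)B 2/3 ok
(5,4)B 1/2 ok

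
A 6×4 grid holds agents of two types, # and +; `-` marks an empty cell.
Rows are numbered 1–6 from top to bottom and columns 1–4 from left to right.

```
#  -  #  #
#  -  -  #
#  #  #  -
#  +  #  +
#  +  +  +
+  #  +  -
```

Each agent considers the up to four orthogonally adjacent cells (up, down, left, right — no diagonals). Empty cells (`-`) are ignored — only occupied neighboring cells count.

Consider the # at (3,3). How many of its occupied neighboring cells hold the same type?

Occupied neighbors of (3,3): (4,3)=#, (3,2)=#.
Same type (#): 2 of 2.

2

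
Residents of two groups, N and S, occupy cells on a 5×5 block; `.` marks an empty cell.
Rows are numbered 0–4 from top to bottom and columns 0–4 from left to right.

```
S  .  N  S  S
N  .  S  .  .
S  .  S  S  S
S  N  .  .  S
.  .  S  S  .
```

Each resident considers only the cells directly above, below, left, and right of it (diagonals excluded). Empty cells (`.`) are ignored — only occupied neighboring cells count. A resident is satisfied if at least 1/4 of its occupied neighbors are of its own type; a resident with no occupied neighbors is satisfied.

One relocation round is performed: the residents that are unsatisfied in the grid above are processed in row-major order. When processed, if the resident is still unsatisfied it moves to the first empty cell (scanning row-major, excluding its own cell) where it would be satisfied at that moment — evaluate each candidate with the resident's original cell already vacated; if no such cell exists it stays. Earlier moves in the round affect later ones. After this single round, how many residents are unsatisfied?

0

Initially unsatisfied (in order): (0,0), (0,2), (1,0), (3,1).
  (0,0) → (1,1).
  (0,2) → (0,0).
  (1,0): now satisfied by earlier moves; stays.
  (3,1) → (0,1).
Resulting grid:
N N . S S
N S S . .
S . S S S
S . . . S
. . S S .
All satisfied now.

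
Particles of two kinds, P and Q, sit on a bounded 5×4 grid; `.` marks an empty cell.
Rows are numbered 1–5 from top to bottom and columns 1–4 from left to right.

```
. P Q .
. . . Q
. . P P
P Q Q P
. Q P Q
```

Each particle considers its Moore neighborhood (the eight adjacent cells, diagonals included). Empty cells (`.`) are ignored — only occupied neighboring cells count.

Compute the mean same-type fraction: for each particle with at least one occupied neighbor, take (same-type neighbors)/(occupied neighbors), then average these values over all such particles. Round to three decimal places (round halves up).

0.350

Row 1: (1,2)P 0/1 · (1,3)Q 1/2
Row 2: (2,4)Q 1/3
Row 3: (3,3)P 2/5 · (3,4)P 2/4
Row 4: (4,1)P 0/2 · (4,2)Q 2/5 · (4,3)Q 3/7 · (4,4)P 3/5
Row 5: (5,2)Q 2/4 · (5,3)P 1/5 · (5,4)Q 1/3
Sum over 12 particles: 0/1 + 1/2 + 1/3 + 2/5 + 2/4 + 0/2 + 2/5 + 3/7 + 3/5 + 2/4 + 1/5 + 1/3 = 881/210; mean = 881/210 ÷ 12 = 881/2520 = 0.349603… → 0.350.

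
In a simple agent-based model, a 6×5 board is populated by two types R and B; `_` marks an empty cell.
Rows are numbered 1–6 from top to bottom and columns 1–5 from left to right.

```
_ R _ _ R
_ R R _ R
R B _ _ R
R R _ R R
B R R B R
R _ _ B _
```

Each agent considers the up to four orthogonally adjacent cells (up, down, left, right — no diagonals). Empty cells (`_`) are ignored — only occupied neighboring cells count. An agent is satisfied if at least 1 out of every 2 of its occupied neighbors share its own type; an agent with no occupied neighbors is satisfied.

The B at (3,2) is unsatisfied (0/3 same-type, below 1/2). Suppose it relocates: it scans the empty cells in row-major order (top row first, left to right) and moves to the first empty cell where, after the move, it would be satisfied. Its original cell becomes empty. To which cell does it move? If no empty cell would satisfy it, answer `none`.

(6,3)

Vacating (3,2). Empty cells in order:
  (1,1): 0/1 same-type → still unsatisfied.
  (1,3): 0/2 same-type → still unsatisfied.
  (1,4): 0/1 same-type → still unsatisfied.
  (2,1): 0/2 same-type → still unsatisfied.
  (2,4): 0/2 same-type → still unsatisfied.
  (3,3): 0/1 same-type → still unsatisfied.
  (3,4): 0/2 same-type → still unsatisfied.
  (4,3): 0/3 same-type → still unsatisfied.
  (6,2): 0/2 same-type → still unsatisfied.
  (6,3): 1/2 same-type → satisfied — stop here.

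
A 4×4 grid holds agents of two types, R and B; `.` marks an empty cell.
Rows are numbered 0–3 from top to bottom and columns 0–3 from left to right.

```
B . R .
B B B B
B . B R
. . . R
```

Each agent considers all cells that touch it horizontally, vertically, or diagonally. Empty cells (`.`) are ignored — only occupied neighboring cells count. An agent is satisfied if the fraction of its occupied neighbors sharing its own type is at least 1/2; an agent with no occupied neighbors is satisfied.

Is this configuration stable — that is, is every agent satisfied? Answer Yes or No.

No

(0,0)B 2/2 ✓
(0,2)R 0/3 ✗
(1,0)B 3/3 ✓
(1,1)B 5/6 ✓
(1,2)B 3/5 ✓
(1,3)B 2/4 ✓
(2,0)B 2/2 ✓
(2,2)B 3/5 ✓
(2,3)R 1/4 ✗
(3,3)R 1/2 ✓
For instance (0,2) has only 0/3 same-type neighbors, below 1/2.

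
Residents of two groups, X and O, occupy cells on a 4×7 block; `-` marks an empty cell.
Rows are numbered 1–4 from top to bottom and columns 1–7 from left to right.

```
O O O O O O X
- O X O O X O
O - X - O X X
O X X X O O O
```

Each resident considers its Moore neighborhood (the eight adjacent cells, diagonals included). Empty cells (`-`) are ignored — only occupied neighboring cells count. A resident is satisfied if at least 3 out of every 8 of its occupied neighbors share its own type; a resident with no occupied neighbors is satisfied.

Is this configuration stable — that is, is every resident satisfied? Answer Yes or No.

(1,1)O 2/2 ✓
(1,2)O 3/4 ✓
(1,3)O 4/5 ✓
(1,4)O 4/5 ✓
(1,5)O 4/5 ✓
(1,6)O 3/5 ✓
(1,7)X 1/3 ✗
(2,2)O 4/6 ✓
(2,3)X 1/6 ✗
(2,4)O 5/7 ✓
(2,5)O 5/7 ✓
(2,6)X 3/8 ✓
(2,7)O 1/5 ✗
(3,1)O 2/3 ✓
(3,3)X 4/6 ✓
(3,5)O 4/7 ✓
(3,6)X 2/8 ✗
(3,7)X 2/5 ✓
(4,1)O 1/2 ✓
(4,2)X 2/4 ✓
(4,3)X 3/3 ✓
(4,4)X 2/4 ✓
(4,5)O 2/4 ✓
(4,6)O 3/5 ✓
(4,7)O 1/3 ✗
For instance (1,7) has only 1/3 same-type neighbors, below 3/8.

No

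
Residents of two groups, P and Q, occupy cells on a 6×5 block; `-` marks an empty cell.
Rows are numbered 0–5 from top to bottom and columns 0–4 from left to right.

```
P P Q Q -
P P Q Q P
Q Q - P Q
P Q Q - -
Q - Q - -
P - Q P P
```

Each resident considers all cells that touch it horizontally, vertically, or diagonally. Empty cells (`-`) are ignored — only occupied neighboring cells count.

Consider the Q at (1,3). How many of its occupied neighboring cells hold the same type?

Occupied neighbors of (1,3): (0,2)=Q, (0,3)=Q, (1,2)=Q, (1,4)=P, (2,3)=P, (2,4)=Q.
Same type (Q): 4 of 6.

4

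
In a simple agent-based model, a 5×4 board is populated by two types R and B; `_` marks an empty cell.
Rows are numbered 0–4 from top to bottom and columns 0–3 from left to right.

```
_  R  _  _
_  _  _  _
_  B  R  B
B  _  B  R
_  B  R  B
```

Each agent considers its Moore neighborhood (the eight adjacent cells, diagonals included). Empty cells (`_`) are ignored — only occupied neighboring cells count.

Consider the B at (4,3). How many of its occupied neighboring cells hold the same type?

1

Occupied neighbors of (4,3): (3,2)=B, (3,3)=R, (4,2)=R.
Same type (B): 1 of 3.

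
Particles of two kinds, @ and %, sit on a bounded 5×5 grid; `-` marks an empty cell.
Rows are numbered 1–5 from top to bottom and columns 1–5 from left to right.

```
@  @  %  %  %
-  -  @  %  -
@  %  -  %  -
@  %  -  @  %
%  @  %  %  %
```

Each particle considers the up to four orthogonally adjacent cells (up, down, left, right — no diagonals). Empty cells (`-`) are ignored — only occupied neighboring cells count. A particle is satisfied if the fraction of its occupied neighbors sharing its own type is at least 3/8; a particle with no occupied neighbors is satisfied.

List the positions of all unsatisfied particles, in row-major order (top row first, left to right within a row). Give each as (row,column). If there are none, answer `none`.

(1,1)@ 1/1 satisfied
(1,2)@ 1/2 satisfied
(1,3)% 1/3 not
(1,4)% 3/3 satisfied
(1,5)% 1/1 satisfied
(2,3)@ 0/2 not
(2,4)% 2/3 satisfied
(3,1)@ 1/2 satisfied
(3,2)% 1/2 satisfied
(3,4)% 1/2 satisfied
(4,1)@ 1/3 not
(4,2)% 1/3 not
(4,4)@ 0/3 not
(4,5)% 1/2 satisfied
(5,1)% 0/2 not
(5,2)@ 0/3 not
(5,3)% 1/2 satisfied
(5,4)% 2/3 satisfied
(5,5)% 2/2 satisfied

(1,3), (2,3), (4,1), (4,2), (4,4), (5,1), (5,2)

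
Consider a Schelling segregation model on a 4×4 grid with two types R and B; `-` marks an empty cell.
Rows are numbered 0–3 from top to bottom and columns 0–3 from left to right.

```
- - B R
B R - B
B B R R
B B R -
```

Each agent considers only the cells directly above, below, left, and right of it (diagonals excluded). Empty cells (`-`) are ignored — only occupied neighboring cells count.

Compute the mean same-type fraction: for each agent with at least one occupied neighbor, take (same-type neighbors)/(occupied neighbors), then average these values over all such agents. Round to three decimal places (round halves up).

Row 0: (0,2)B 0/1 · (0,3)R 0/2
Row 1: (1,0)B 1/2 · (1,1)R 0/2 · (1,3)B 0/2
Row 2: (2,0)B 3/3 · (2,1)B 2/4 · (2,2)R 2/3 · (2,3)R 1/2
Row 3: (3,0)B 2/2 · (3,1)B 2/3 · (3,2)R 1/2
Sum over 12 agents: 0/1 + 0/2 + 1/2 + 0/2 + 0/2 + 3/3 + 2/4 + 2/3 + 1/2 + 2/2 + 2/3 + 1/2 = 16/3; mean = 16/3 ÷ 12 = 4/9 = 0.444444… → 0.444.

0.444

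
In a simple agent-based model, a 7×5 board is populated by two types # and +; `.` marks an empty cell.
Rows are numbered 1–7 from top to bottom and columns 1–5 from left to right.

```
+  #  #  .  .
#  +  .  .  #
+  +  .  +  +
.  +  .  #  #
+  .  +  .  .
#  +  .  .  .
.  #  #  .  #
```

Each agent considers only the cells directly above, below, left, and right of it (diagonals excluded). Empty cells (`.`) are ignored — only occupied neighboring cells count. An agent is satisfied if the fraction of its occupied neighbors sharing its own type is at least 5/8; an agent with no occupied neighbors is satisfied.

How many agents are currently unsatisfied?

(1,1)+ 0/2 unhappy
(1,2)# 1/3 unhappy
(1,3)# 1/1 ok
(2,1)# 0/3 unhappy
(2,2)+ 1/3 unhappy
(2,5)# 0/1 unhappy
(3,1)+ 1/2 unhappy
(3,2)+ 3/3 ok
(3,4)+ 1/2 unhappy
(3,5)+ 1/3 unhappy
(4,2)+ 1/1 ok
(4,4)# 1/2 unhappy
(4,5)# 1/2 unhappy
(5,1)+ 0/1 unhappy
(5,3)+ 0/0 ok
(6,1)# 0/2 unhappy
(6,2)+ 0/2 unhappy
(7,2)# 1/2 unhappy
(7,3)# 1/1 ok
(7,5)# 0/0 ok
Unsatisfied: (1,1), (1,2), (2,1), (2,2), (2,5), (3,1), (3,4), (3,5), (4,4), (4,5), (5,1), (6,1), (6,2), (7,2) — 14 in total.

14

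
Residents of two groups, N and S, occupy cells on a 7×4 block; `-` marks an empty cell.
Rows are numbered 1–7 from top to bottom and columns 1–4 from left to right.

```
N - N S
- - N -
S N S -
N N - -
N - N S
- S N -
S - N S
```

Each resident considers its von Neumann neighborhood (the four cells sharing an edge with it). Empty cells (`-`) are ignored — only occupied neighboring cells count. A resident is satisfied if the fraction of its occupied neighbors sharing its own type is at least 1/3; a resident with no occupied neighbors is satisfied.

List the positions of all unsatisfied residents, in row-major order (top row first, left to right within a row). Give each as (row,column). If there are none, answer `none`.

(1,1)N 0/0 ✓
(1,3)N 1/2 ✓
(1,4)S 0/1 ✗
(2,3)N 1/2 ✓
(3,1)S 0/2 ✗
(3,2)N 1/3 ✓
(3,3)S 0/2 ✗
(4,1)N 2/3 ✓
(4,2)N 2/2 ✓
(5,1)N 1/1 ✓
(5,3)N 1/2 ✓
(5,4)S 0/1 ✗
(6,2)S 0/1 ✗
(6,3)N 2/3 ✓
(7,1)S 0/0 ✓
(7,3)N 1/2 ✓
(7,4)S 0/1 ✗

(1,4), (3,1), (3,3), (5,4), (6,2), (7,4)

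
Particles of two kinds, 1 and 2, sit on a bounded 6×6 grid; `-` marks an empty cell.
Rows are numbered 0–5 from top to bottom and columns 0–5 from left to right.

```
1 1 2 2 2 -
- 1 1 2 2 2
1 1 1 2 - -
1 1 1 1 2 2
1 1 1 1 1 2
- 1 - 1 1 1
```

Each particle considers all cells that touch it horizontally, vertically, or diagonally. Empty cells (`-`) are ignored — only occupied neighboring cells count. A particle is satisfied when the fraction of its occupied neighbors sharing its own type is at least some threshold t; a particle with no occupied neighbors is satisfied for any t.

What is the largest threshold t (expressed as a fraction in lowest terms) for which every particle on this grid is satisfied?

2/5

(0,0)1 2/2
(0,1)1 3/4
(0,2)2 2/5
(0,3)2 4/5
(0,4)2 4/4
(1,1)1 6/7
(1,2)1 4/8
(1,3)2 5/7
(1,4)2 5/5
(1,5)2 2/2
(2,0)1 4/4
(2,1)1 7/7
(2,2)1 6/8
(2,3)2 3/7
(3,0)1 5/5
(3,1)1 8/8
(3,2)1 7/8
(3,3)1 5/7
(3,4)2 3/6
(3,5)2 2/3
(4,0)1 4/4
(4,1)1 6/6
(4,2)1 7/7
(4,3)1 6/7
(4,4)1 5/8
(4,5)2 2/5
(5,1)1 3/3
(5,3)1 4/4
(5,4)1 4/5
(5,5)1 2/3
The smallest same-type fraction is 2/5 at (0,2), which reduces to 2/5. Any threshold above that leaves this particle unsatisfied.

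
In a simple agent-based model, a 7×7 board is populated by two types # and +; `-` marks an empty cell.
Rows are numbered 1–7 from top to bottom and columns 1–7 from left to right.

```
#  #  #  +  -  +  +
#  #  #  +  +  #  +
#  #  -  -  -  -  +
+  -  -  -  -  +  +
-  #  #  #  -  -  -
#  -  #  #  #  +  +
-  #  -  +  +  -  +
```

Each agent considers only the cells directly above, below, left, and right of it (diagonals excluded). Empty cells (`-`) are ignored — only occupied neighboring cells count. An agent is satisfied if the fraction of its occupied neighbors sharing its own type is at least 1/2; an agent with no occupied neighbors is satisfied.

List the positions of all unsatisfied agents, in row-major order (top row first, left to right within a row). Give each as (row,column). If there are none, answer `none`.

(2,6), (4,1), (6,5)

Row 1: (1,1)# 2/2 ok · (1,2)# 3/3 ok · (1,3)# 2/3 ok · (1,4)+ 1/2 ok · (1,6)+ 1/2 ok · (1,7)+ 2/2 ok
Row 2: (2,1)# 3/3 ok · (2,2)# 4/4 ok · (2,3)# 2/3 ok · (2,4)+ 2/3 ok · (2,5)+ 1/2 ok · (2,6)# 0/3 unhappy · (2,7)+ 2/3 ok
Row 3: (3,1)# 2/3 ok · (3,2)# 2/2 ok · (3,7)+ 2/2 ok
Row 4: (4,1)+ 0/1 unhappy · (4,6)+ 1/1 ok · (4,7)+ 2/2 ok
Row 5: (5,2)# 1/1 ok · (5,3)# 3/3 ok · (5,4)# 2/2 ok
Row 6: (6,1)# 0/0 ok · (6,3)# 2/2 ok · (6,4)# 3/4 ok · (6,5)# 1/3 unhappy · (6,6)+ 1/2 ok · (6,7)+ 2/2 ok
Row 7: (7,2)# 0/0 ok · (7,4)+ 1/2 ok · (7,5)+ 1/2 ok · (7,7)+ 1/1 ok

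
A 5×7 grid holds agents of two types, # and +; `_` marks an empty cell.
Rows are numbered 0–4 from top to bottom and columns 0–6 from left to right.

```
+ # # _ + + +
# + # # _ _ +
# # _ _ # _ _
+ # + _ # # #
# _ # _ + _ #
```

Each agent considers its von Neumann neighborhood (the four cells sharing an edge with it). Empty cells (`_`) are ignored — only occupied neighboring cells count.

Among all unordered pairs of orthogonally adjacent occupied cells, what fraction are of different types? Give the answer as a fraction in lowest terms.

12/25

Scan each occupied cell's neighbors to the right and below so each pair is counted once.
From row 0: 3 unlike of 8 pairs (running 3/8).
From row 1: 3 unlike of 5 pairs (running 6/13).
From row 2: 1 unlike of 4 pairs (running 7/17).
From row 3: 5 unlike of 8 pairs (running 12/25).
Total adjacent occupied pairs: 25; unlike-type pairs: 12.
12/25 is already in lowest terms.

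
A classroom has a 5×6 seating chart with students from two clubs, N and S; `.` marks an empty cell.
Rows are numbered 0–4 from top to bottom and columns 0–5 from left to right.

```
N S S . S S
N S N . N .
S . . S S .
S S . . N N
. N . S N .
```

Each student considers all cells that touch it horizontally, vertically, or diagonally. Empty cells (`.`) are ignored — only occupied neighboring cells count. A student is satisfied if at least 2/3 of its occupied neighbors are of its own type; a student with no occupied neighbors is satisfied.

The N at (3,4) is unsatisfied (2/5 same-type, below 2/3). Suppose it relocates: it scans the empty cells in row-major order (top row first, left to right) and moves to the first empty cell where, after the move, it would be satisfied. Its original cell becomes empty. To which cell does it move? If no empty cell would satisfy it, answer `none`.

Vacating (3,4). Empty cells in order:
  (0,3): 2/4 same-type → still unsatisfied.
  (1,3): 2/6 same-type → still unsatisfied.
  (1,5): 1/4 same-type → still unsatisfied.
  (2,1): 2/6 same-type → still unsatisfied.
  (2,2): 1/4 same-type → still unsatisfied.
  (2,5): 2/3 same-type → satisfied — stop here.

(2,5)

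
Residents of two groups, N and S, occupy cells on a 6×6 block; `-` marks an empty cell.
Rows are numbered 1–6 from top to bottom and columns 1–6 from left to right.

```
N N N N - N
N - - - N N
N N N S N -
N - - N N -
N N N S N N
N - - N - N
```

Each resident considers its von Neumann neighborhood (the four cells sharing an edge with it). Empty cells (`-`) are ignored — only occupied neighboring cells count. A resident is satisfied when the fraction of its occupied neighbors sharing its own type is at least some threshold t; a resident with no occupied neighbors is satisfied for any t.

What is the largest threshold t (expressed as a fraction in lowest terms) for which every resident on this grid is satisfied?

(1,1)N 2/2
(1,2)N 2/2
(1,3)N 2/2
(1,4)N 1/1
(1,6)N 1/1
(2,1)N 2/2
(2,5)N 2/2
(2,6)N 2/2
(3,1)N 3/3
(3,2)N 2/2
(3,3)N 1/2
(3,4)S 0/3
(3,5)N 2/3
(4,1)N 2/2
(4,4)N 1/3
(4,5)N 3/3
(5,1)N 3/3
(5,2)N 2/2
(5,3)N 1/2
(5,4)S 0/4
(5,5)N 2/3
(5,6)N 2/2
(6,1)N 1/1
(6,4)N 0/1
(6,6)N 1/1
The smallest same-type fraction is 0/3 at (3,4), which reduces to 0/1. Any threshold above that leaves this resident unsatisfied.

0/1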